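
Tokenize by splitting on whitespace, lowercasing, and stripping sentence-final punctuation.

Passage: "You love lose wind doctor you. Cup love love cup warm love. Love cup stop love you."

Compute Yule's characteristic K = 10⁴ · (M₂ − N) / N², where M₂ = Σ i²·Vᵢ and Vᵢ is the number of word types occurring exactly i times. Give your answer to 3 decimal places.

Frequencies: love:6, you:3, cup:3, lose:1, wind:1, doctor:1, warm:1, stop:1
N = 17. Frequency spectrum: V_1=5, V_3=2, V_6=1
M₂ = 1²·5 + 3²·2 + 6²·1 = 59
K = 10000 × (59 − 17) / 17² = 1453.287

1453.287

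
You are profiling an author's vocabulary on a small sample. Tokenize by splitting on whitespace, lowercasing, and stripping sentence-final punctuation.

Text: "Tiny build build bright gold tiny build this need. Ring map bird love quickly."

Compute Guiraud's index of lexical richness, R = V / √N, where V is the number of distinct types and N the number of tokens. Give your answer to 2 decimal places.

2.94

N = 14, V = 11.
√N = 3.741657
R = 11 / 3.741657 = 2.94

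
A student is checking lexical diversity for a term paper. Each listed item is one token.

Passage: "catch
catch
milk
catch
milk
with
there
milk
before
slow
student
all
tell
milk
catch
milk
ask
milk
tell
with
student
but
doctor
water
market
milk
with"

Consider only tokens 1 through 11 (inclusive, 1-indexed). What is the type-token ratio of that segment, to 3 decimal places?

Segment tokens 1–11: catch, catch, milk, catch, milk, with, there, milk, before, slow, student
Segment N = 11, segment V = 7.
TTR = 7 / 11 = 0.636

0.636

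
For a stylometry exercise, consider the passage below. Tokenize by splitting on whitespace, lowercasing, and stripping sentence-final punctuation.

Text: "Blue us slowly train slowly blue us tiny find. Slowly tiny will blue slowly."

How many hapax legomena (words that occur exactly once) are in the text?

3

Frequencies: slowly:4, blue:3, us:2, tiny:2, train:1, find:1, will:1
Hapax (freq=1): find, train, will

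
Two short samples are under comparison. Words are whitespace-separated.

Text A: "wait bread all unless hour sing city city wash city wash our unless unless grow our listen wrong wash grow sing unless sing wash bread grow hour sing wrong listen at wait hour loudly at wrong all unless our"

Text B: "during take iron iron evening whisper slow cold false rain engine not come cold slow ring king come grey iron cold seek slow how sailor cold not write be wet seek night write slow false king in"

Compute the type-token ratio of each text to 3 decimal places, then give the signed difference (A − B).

-0.263

TTR(A) = 14/39 = 0.359
TTR(B) = 23/37 = 0.622
Difference = 0.359 − 0.622 = -0.263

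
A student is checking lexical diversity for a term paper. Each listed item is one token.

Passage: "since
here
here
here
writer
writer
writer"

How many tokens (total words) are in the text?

Tokens: since, here, here, here, writer, writer, writer
N = 7

7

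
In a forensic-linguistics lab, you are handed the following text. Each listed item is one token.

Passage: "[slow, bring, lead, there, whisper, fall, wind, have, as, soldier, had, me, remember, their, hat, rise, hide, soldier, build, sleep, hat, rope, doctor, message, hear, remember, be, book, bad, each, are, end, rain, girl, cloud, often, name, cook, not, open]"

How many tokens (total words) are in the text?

40

Tokens: slow, bring, lead, there, whisper, fall, wind, have, as, soldier, had, me, remember, their, hat, rise, hide, soldier, build, sleep, hat, rope, doctor, message, hear, remember, be, book, bad, each, are, end, rain, girl, cloud, often, name, cook, not, open
N = 40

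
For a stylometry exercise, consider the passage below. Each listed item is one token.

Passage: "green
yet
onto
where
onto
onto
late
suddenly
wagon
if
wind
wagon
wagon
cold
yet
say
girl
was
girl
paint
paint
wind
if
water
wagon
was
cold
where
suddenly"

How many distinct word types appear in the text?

Distinct types: {cold, girl, green, if, late, onto, paint, say, suddenly, wagon, was, water, where, wind, yet}
V = 15

15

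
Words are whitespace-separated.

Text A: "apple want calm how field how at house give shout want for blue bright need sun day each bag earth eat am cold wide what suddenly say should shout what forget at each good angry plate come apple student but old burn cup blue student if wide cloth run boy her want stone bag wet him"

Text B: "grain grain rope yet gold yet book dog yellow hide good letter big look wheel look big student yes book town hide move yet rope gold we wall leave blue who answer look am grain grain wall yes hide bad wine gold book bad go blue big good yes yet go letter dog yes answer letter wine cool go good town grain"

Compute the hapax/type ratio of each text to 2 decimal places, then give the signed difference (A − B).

A: hapax=33, V=44, ratio=0.75
B: hapax=9, V=28, ratio=0.32
Difference = 0.75 − 0.32 = 0.43

0.43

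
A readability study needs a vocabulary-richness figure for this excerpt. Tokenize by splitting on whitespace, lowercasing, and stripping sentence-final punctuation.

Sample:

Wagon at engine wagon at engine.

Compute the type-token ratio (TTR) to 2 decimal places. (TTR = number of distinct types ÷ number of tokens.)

0.50

N = 6 tokens, V = 3 types.
TTR = V / N = 3 / 6 = 0.50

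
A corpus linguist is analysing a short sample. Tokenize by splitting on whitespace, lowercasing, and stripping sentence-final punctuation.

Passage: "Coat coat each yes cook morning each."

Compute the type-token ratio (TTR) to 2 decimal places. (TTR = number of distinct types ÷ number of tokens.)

N = 7 tokens, V = 5 types.
TTR = V / N = 5 / 7 = 0.71

0.71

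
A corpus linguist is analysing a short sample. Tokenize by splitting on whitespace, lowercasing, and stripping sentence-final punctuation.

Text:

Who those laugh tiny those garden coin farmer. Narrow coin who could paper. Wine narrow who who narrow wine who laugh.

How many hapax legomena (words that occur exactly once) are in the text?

Frequencies: who:5, narrow:3, those:2, laugh:2, coin:2, wine:2, tiny:1, garden:1, farmer:1, could:1, paper:1
Hapax (freq=1): could, farmer, garden, paper, tiny

5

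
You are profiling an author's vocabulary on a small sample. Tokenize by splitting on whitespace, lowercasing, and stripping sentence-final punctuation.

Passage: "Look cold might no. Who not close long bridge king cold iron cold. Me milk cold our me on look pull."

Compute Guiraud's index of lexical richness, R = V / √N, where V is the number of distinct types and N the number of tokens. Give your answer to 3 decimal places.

3.491

N = 21, V = 16.
√N = 4.582576
R = 16 / 4.582576 = 3.491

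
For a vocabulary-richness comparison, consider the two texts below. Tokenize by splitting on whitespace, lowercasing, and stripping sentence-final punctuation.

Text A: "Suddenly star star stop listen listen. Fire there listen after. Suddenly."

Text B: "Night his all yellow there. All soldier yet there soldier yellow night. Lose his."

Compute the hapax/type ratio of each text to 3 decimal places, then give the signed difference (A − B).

0.321

A: hapax=4, V=7, ratio=0.571
B: hapax=2, V=8, ratio=0.250
Difference = 0.571 − 0.250 = 0.321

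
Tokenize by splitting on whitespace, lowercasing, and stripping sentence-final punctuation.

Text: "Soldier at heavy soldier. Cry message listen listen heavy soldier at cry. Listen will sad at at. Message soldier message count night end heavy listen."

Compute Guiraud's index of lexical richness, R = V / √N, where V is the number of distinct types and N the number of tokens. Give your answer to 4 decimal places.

2.2000

N = 25, V = 11.
√N = 5.000000
R = 11 / 5.000000 = 2.2000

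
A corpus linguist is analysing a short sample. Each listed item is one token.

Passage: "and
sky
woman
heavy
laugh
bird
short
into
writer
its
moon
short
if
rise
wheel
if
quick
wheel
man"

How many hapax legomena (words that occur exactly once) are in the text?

Frequencies: short:2, if:2, wheel:2, and:1, sky:1, woman:1, heavy:1, laugh:1, bird:1, into:1, writer:1, its:1, moon:1, rise:1, quick:1, man:1
Hapax (freq=1): and, bird, heavy, into, its, laugh, man, moon, quick, rise, sky, woman, writer

13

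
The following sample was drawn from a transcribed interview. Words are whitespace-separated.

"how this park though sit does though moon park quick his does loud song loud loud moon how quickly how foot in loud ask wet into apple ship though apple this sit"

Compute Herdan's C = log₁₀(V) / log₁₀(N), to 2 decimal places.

0.85

N = 32, V = 19.
log₁₀(V) = 1.278754, log₁₀(N) = 1.505150
C = 1.278754 / 1.505150 = 0.85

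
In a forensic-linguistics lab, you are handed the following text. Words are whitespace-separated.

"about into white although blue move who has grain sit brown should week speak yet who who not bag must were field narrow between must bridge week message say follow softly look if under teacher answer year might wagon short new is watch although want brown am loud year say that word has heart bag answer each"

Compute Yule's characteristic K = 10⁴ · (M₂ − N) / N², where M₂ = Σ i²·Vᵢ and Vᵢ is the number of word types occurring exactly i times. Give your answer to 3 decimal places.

Frequencies: who:3, although:2, has:2, brown:2, week:2, bag:2, must:2, say:2, answer:2, year:2, about:1, into:1, white:1, blue:1, move:1, grain:1, sit:1, should:1, speak:1, yet:1, … (26 more, each freq 1)
N = 57. Frequency spectrum: V_1=36, V_2=9, V_3=1
M₂ = 1²·36 + 2²·9 + 3²·1 = 81
K = 10000 × (81 − 57) / 57² = 73.869

73.869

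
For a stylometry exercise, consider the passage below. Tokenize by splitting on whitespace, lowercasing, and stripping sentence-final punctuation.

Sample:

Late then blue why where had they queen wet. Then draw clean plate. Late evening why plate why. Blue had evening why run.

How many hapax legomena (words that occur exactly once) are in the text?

7

Frequencies: why:4, late:2, then:2, blue:2, had:2, plate:2, evening:2, where:1, they:1, queen:1, wet:1, draw:1, clean:1, run:1
Hapax (freq=1): clean, draw, queen, run, they, wet, where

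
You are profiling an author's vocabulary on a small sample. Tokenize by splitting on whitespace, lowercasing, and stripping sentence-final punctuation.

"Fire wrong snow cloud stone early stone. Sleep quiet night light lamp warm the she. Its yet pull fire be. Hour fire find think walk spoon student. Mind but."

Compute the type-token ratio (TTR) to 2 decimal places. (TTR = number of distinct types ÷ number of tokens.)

N = 29 tokens, V = 26 types.
TTR = V / N = 26 / 29 = 0.90

0.90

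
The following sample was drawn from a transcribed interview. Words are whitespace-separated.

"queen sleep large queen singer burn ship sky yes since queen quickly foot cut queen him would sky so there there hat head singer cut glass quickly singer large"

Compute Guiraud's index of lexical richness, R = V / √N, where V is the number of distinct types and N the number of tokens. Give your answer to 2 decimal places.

N = 29, V = 19.
√N = 5.385165
R = 19 / 5.385165 = 3.53

3.53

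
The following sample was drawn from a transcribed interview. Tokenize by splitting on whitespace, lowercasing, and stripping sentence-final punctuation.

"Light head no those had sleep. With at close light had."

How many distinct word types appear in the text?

Distinct types: {at, close, had, head, light, no, sleep, those, with}
V = 9

9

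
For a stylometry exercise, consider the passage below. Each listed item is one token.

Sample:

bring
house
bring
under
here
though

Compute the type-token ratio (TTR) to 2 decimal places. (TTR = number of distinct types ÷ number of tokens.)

N = 6 tokens, V = 5 types.
TTR = V / N = 5 / 6 = 0.83

0.83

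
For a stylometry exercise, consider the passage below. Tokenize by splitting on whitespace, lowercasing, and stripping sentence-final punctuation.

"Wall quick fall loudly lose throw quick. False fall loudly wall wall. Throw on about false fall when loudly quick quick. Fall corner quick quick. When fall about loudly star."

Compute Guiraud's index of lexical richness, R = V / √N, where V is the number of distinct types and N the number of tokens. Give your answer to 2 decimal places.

2.19

N = 30, V = 12.
√N = 5.477226
R = 12 / 5.477226 = 2.19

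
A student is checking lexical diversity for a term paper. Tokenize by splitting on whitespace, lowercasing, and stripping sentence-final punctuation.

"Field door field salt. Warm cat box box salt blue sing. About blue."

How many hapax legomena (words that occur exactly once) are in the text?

Frequencies: field:2, salt:2, box:2, blue:2, door:1, warm:1, cat:1, sing:1, about:1
Hapax (freq=1): about, cat, door, sing, warm

5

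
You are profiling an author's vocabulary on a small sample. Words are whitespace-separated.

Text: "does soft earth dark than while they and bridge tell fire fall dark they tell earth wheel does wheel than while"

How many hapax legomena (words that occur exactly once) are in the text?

Frequencies: does:2, earth:2, dark:2, than:2, while:2, they:2, tell:2, wheel:2, soft:1, and:1, bridge:1, fire:1, fall:1
Hapax (freq=1): and, bridge, fall, fire, soft

5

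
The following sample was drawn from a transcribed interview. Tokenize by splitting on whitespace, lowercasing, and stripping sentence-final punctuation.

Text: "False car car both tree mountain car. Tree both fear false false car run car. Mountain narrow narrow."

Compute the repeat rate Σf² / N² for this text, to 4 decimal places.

Frequencies: car:5, false:3, both:2, tree:2, mountain:2, narrow:2, fear:1, run:1
Σf² = 52; N² = 324
Repeat rate = 52 / 324 = 0.1605

0.1605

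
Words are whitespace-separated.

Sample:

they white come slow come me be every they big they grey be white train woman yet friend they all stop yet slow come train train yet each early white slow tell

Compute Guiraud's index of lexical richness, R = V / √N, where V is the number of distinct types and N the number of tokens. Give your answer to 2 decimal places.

3.18

N = 32, V = 18.
√N = 5.656854
R = 18 / 5.656854 = 3.18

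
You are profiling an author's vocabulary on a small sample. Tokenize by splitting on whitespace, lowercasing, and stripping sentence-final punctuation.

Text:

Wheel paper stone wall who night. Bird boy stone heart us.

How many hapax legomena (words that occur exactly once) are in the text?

Frequencies: stone:2, wheel:1, paper:1, wall:1, who:1, night:1, bird:1, boy:1, heart:1, us:1
Hapax (freq=1): bird, boy, heart, night, paper, us, wall, wheel, who

9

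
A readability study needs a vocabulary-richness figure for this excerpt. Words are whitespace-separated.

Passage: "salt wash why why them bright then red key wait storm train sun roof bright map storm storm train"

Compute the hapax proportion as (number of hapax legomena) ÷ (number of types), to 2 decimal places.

0.71

Frequencies: storm:3, why:2, bright:2, train:2, salt:1, wash:1, them:1, then:1, red:1, key:1, wait:1, sun:1, roof:1, map:1
Hapax count = 10; type count = 14.
Ratio = 10 / 14 = 0.71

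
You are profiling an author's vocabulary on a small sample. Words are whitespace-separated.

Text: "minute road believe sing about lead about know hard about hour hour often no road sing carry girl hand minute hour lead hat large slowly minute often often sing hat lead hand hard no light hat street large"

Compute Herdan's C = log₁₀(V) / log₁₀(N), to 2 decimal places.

0.81

N = 38, V = 19.
log₁₀(V) = 1.278754, log₁₀(N) = 1.579784
C = 1.278754 / 1.579784 = 0.81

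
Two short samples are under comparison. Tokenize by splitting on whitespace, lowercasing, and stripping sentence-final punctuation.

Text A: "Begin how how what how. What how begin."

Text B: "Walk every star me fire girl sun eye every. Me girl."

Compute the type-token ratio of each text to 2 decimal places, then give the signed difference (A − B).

-0.35

TTR(A) = 3/8 = 0.38
TTR(B) = 8/11 = 0.73
Difference = 0.38 − 0.73 = -0.35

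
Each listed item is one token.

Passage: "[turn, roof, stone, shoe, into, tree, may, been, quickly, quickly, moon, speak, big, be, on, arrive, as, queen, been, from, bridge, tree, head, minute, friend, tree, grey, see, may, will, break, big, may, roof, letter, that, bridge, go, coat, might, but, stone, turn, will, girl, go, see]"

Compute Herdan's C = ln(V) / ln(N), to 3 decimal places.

N = 47, V = 33.
ln(V) = 3.496508, ln(N) = 3.850148
C = 3.496508 / 3.850148 = 0.908

0.908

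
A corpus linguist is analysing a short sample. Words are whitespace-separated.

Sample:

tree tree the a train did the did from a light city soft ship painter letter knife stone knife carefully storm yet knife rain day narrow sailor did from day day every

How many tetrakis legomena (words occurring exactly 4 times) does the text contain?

Frequencies: did:3, knife:3, day:3, tree:2, the:2, a:2, from:2, train:1, light:1, city:1, soft:1, ship:1, painter:1, letter:1, stone:1, carefully:1, storm:1, yet:1, rain:1, narrow:1, … (2 more, each freq 1)
Words with frequency 4: (none)

0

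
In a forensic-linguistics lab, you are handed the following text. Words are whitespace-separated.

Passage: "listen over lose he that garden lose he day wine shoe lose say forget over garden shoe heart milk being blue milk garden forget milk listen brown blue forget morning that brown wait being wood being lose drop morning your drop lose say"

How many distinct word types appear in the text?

21

Distinct types: {being, blue, brown, day, drop, forget, garden, he, heart, listen, lose, milk, morning, over, say, shoe, that, wait, wine, wood, your}
V = 21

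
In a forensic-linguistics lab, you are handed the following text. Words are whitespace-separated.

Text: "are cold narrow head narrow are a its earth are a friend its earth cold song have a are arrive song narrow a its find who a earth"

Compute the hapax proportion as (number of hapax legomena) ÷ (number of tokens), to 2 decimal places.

0.21

Frequencies: a:5, are:4, narrow:3, its:3, earth:3, cold:2, song:2, head:1, friend:1, have:1, arrive:1, find:1, who:1
Hapax count = 6; token count = 28.
Ratio = 6 / 28 = 0.21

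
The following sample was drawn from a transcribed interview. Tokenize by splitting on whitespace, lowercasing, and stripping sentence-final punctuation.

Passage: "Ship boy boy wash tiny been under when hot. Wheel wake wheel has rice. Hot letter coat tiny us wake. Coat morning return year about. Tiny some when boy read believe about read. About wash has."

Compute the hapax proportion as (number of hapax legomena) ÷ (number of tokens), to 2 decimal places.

Frequencies: boy:3, tiny:3, about:3, wash:2, when:2, hot:2, wheel:2, wake:2, has:2, coat:2, read:2, ship:1, been:1, under:1, rice:1, letter:1, us:1, morning:1, return:1, year:1, … (2 more, each freq 1)
Hapax count = 11; token count = 36.
Ratio = 11 / 36 = 0.31

0.31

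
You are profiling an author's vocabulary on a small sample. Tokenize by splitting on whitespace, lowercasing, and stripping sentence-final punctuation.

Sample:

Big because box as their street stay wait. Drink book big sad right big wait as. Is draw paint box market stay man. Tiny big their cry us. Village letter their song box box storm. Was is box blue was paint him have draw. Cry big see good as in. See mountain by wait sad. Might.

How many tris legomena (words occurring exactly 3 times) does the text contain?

3

Frequencies: big:5, box:5, as:3, their:3, wait:3, stay:2, sad:2, is:2, draw:2, paint:2, cry:2, was:2, see:2, because:1, street:1, drink:1, book:1, right:1, market:1, man:1, … (14 more, each freq 1)
Words with frequency 3: as, their, wait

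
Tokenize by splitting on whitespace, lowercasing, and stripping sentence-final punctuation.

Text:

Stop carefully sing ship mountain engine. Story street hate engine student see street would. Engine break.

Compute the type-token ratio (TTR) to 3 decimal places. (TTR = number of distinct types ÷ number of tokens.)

0.813

N = 16 tokens, V = 13 types.
TTR = V / N = 13 / 16 = 0.813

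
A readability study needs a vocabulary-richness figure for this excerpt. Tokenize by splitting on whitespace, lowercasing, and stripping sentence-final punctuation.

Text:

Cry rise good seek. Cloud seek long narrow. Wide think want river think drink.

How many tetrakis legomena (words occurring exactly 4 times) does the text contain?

Frequencies: seek:2, think:2, cry:1, rise:1, good:1, cloud:1, long:1, narrow:1, wide:1, want:1, river:1, drink:1
Words with frequency 4: (none)

0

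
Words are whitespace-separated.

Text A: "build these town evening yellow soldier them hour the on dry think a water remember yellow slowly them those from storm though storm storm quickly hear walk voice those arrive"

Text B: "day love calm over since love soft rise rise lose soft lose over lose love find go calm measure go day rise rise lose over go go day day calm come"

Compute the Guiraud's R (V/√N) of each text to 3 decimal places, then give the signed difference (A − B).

A: V=25, N=30, R=4.564
B: V=12, N=31, R=2.155
Difference = 4.564 − 2.155 = 2.409

2.409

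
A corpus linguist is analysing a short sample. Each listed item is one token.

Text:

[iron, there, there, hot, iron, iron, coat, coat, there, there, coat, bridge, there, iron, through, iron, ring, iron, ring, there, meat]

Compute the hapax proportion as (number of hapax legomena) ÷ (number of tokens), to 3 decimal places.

Frequencies: iron:6, there:6, coat:3, ring:2, hot:1, bridge:1, through:1, meat:1
Hapax count = 4; token count = 21.
Ratio = 4 / 21 = 0.190

0.190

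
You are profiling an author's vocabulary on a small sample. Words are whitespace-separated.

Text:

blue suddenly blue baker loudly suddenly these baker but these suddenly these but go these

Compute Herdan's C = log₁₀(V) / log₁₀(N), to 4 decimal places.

0.7186

N = 15, V = 7.
log₁₀(V) = 0.845098, log₁₀(N) = 1.176091
C = 0.845098 / 1.176091 = 0.7186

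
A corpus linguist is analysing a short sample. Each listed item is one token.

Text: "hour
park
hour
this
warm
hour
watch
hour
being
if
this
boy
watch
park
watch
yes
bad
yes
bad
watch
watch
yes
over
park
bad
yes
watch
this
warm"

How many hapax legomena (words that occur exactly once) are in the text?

4

Frequencies: watch:6, hour:4, yes:4, park:3, this:3, bad:3, warm:2, being:1, if:1, boy:1, over:1
Hapax (freq=1): being, boy, if, over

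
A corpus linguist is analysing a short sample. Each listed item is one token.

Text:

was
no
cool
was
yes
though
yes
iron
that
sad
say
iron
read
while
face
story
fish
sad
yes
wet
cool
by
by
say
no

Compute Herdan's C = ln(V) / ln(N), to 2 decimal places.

N = 25, V = 16.
ln(V) = 2.772589, ln(N) = 3.218876
C = 2.772589 / 3.218876 = 0.86

0.86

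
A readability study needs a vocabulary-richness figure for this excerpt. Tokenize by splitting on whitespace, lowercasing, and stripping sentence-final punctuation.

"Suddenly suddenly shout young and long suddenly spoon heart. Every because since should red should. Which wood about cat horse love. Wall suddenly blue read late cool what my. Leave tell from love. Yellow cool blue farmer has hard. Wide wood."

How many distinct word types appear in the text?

33

Distinct types: {about, and, because, blue, cat, cool, every, farmer, from, hard, has, heart, horse, late, leave, long, love, my, read, red, should, shout, since, spoon, suddenly, tell, wall, what, which, wide, wood, yellow, young}
V = 33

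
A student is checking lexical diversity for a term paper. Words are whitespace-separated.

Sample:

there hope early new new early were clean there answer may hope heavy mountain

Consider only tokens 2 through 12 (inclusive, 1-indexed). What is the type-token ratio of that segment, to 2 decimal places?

Segment tokens 2–12: hope, early, new, new, early, were, clean, there, answer, may, hope
Segment N = 11, segment V = 8.
TTR = 8 / 11 = 0.73

0.73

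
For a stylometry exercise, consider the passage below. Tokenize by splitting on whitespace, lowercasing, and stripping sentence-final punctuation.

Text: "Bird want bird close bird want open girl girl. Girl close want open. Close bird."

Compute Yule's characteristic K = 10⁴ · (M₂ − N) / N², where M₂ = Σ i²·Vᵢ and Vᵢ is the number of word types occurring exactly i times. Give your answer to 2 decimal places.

Frequencies: bird:4, want:3, close:3, girl:3, open:2
N = 15. Frequency spectrum: V_2=1, V_3=3, V_4=1
M₂ = 2²·1 + 3²·3 + 4²·1 = 47
K = 10000 × (47 − 15) / 15² = 1422.22

1422.22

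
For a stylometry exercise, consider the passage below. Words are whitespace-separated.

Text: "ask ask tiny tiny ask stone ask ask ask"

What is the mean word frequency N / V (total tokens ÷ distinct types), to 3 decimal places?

N = 9 tokens, V = 3 types.
Mean frequency = N / V = 9 / 3 = 3.000

3.000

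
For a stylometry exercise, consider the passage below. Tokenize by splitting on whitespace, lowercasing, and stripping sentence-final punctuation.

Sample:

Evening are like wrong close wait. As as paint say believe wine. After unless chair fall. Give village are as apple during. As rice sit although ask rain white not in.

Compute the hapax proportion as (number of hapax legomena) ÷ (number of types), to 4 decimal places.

Frequencies: as:4, are:2, evening:1, like:1, wrong:1, close:1, wait:1, paint:1, say:1, believe:1, wine:1, after:1, unless:1, chair:1, fall:1, give:1, village:1, apple:1, during:1, rice:1, … (7 more, each freq 1)
Hapax count = 25; type count = 27.
Ratio = 25 / 27 = 0.9259

0.9259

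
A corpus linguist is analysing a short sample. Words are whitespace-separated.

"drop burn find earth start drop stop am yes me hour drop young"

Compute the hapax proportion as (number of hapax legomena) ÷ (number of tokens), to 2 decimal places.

Frequencies: drop:3, burn:1, find:1, earth:1, start:1, stop:1, am:1, yes:1, me:1, hour:1, young:1
Hapax count = 10; token count = 13.
Ratio = 10 / 13 = 0.77

0.77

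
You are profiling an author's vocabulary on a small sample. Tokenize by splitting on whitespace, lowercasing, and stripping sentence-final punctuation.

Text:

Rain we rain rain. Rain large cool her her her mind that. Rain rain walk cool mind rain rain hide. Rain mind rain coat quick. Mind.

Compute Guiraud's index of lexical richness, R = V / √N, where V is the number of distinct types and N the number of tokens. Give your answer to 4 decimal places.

N = 26, V = 11.
√N = 5.099020
R = 11 / 5.099020 = 2.1573

2.1573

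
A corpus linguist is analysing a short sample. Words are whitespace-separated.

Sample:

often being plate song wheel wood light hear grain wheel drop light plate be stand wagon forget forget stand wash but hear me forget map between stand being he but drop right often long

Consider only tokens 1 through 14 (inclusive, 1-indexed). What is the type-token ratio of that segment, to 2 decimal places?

0.79

Segment tokens 1–14: often, being, plate, song, wheel, wood, light, hear, grain, wheel, drop, light, plate, be
Segment N = 14, segment V = 11.
TTR = 11 / 14 = 0.79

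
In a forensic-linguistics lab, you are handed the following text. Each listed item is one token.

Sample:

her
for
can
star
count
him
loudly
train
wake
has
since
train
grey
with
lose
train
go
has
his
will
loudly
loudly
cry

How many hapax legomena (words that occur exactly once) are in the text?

Frequencies: loudly:3, train:3, has:2, her:1, for:1, can:1, star:1, count:1, him:1, wake:1, since:1, grey:1, with:1, lose:1, go:1, his:1, will:1, cry:1
Hapax (freq=1): can, count, cry, for, go, grey, her, him, his, lose, since, star, wake, will, with

15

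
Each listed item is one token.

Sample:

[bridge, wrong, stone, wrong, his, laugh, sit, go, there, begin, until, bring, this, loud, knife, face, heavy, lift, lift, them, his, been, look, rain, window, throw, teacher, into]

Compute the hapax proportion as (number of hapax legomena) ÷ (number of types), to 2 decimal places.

Frequencies: wrong:2, his:2, lift:2, bridge:1, stone:1, laugh:1, sit:1, go:1, there:1, begin:1, until:1, bring:1, this:1, loud:1, knife:1, face:1, heavy:1, them:1, been:1, look:1, … (5 more, each freq 1)
Hapax count = 22; type count = 25.
Ratio = 22 / 25 = 0.88

0.88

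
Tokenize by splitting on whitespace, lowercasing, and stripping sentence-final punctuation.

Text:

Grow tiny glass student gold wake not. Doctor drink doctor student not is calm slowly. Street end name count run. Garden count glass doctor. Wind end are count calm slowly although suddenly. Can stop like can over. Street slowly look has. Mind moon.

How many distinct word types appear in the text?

Distinct types: {although, are, calm, can, count, doctor, drink, end, garden, glass, gold, grow, has, is, like, look, mind, moon, name, not, over, run, slowly, stop, street, student, suddenly, tiny, wake, wind}
V = 30

30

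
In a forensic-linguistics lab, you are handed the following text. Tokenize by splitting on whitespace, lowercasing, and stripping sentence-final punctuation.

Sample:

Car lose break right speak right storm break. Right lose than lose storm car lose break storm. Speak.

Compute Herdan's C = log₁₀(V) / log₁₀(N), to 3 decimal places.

N = 18, V = 7.
log₁₀(V) = 0.845098, log₁₀(N) = 1.255273
C = 0.845098 / 1.255273 = 0.673

0.673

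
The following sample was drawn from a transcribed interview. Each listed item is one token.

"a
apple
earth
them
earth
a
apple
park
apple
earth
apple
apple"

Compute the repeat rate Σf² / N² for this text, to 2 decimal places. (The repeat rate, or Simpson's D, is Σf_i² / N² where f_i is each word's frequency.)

Frequencies: apple:5, earth:3, a:2, them:1, park:1
Σf² = 40; N² = 144
Repeat rate = 40 / 144 = 0.28

0.28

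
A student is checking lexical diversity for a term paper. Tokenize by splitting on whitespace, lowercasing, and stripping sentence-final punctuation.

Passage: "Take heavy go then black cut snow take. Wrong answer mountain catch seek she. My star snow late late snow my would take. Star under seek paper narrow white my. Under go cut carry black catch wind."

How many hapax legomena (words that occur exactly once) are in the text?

12

Frequencies: take:3, snow:3, my:3, go:2, black:2, cut:2, catch:2, seek:2, star:2, late:2, under:2, heavy:1, then:1, wrong:1, answer:1, mountain:1, she:1, would:1, paper:1, narrow:1, … (3 more, each freq 1)
Hapax (freq=1): answer, carry, heavy, mountain, narrow, paper, she, then, white, wind, would, wrong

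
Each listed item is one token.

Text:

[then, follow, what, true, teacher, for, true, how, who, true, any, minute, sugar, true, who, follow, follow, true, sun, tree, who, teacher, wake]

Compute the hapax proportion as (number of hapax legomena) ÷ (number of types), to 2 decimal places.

0.71

Frequencies: true:5, follow:3, who:3, teacher:2, then:1, what:1, for:1, how:1, any:1, minute:1, sugar:1, sun:1, tree:1, wake:1
Hapax count = 10; type count = 14.
Ratio = 10 / 14 = 0.71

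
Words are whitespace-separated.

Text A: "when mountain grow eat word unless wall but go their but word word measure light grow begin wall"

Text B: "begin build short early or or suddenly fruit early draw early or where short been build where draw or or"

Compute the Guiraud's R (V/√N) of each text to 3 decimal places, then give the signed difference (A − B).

0.828

A: V=13, N=18, R=3.064
B: V=10, N=20, R=2.236
Difference = 3.064 − 2.236 = 0.828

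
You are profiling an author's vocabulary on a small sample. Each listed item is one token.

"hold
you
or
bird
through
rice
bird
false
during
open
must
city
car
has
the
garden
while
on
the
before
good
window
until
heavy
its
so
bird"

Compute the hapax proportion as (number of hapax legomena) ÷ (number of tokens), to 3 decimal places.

0.815

Frequencies: bird:3, the:2, hold:1, you:1, or:1, through:1, rice:1, false:1, during:1, open:1, must:1, city:1, car:1, has:1, garden:1, while:1, on:1, before:1, good:1, window:1, … (4 more, each freq 1)
Hapax count = 22; token count = 27.
Ratio = 22 / 27 = 0.815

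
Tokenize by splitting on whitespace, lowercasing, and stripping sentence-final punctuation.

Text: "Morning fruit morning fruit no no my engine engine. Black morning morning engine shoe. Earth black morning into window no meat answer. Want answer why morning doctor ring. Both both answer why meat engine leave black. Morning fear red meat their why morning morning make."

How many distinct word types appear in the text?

Distinct types: {answer, black, both, doctor, earth, engine, fear, fruit, into, leave, make, meat, morning, my, no, red, ring, shoe, their, want, why, window}
V = 22

22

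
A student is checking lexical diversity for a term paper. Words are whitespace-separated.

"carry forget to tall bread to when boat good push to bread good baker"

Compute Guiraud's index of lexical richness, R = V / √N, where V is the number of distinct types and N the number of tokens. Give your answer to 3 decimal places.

N = 14, V = 10.
√N = 3.741657
R = 10 / 3.741657 = 2.673

2.673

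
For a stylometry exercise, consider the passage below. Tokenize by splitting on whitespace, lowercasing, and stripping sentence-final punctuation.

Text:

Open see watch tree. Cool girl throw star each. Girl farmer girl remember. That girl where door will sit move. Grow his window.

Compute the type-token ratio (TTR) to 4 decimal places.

0.8696

N = 23 tokens, V = 20 types.
TTR = V / N = 20 / 23 = 0.8696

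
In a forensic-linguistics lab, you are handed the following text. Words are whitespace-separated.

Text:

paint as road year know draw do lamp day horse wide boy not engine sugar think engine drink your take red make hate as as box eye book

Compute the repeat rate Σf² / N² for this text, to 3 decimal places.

Frequencies: as:3, engine:2, paint:1, road:1, year:1, know:1, draw:1, do:1, lamp:1, day:1, horse:1, wide:1, boy:1, not:1, sugar:1, think:1, drink:1, your:1, take:1, red:1, … (5 more, each freq 1)
Σf² = 36; N² = 784
Repeat rate = 36 / 784 = 0.046

0.046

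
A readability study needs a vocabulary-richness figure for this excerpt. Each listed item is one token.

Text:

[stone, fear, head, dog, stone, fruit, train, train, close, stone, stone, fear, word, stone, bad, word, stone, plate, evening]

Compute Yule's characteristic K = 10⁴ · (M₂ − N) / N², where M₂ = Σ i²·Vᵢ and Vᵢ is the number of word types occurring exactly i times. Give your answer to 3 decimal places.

Frequencies: stone:6, fear:2, train:2, word:2, head:1, dog:1, fruit:1, close:1, bad:1, plate:1, evening:1
N = 19. Frequency spectrum: V_1=7, V_2=3, V_6=1
M₂ = 1²·7 + 2²·3 + 6²·1 = 55
K = 10000 × (55 − 19) / 19² = 997.230

997.230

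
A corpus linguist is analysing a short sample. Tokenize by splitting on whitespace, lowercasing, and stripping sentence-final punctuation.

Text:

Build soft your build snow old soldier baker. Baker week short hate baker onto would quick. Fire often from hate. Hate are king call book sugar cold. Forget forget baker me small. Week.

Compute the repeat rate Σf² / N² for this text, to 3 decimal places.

Frequencies: baker:4, hate:3, build:2, week:2, forget:2, soft:1, your:1, snow:1, old:1, soldier:1, short:1, onto:1, would:1, quick:1, fire:1, often:1, from:1, are:1, king:1, call:1, … (5 more, each freq 1)
Σf² = 57; N² = 1089
Repeat rate = 57 / 1089 = 0.052

0.052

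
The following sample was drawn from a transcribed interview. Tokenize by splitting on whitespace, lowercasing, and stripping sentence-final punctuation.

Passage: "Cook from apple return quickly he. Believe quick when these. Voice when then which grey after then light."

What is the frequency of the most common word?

2

Frequencies: when:2, then:2, cook:1, from:1, apple:1, return:1, quickly:1, he:1, believe:1, quick:1, these:1, voice:1, which:1, grey:1, after:1, light:1
Most common: 'when' with frequency 2.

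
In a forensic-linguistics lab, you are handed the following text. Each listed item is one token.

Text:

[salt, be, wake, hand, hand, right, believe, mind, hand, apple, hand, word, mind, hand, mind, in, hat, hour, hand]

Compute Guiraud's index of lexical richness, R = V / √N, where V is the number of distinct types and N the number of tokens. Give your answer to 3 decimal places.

N = 19, V = 12.
√N = 4.358899
R = 12 / 4.358899 = 2.753

2.753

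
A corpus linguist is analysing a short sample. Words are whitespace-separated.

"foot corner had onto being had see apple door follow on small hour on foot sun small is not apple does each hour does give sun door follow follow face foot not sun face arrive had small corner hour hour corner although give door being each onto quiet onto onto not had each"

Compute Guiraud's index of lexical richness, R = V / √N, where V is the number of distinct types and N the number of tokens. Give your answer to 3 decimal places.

3.022

N = 53, V = 22.
√N = 7.280110
R = 22 / 7.280110 = 3.022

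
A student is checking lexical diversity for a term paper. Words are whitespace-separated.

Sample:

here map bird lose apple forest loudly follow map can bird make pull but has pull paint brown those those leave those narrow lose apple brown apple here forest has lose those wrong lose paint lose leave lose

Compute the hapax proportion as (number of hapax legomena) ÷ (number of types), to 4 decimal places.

Frequencies: lose:6, those:4, apple:3, here:2, map:2, bird:2, forest:2, pull:2, has:2, paint:2, brown:2, leave:2, loudly:1, follow:1, can:1, make:1, but:1, narrow:1, wrong:1
Hapax count = 7; type count = 19.
Ratio = 7 / 19 = 0.3684

0.3684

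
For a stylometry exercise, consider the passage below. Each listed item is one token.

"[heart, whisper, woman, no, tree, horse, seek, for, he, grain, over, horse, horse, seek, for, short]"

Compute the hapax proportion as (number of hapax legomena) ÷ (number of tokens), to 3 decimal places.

0.563

Frequencies: horse:3, seek:2, for:2, heart:1, whisper:1, woman:1, no:1, tree:1, he:1, grain:1, over:1, short:1
Hapax count = 9; token count = 16.
Ratio = 9 / 16 = 0.563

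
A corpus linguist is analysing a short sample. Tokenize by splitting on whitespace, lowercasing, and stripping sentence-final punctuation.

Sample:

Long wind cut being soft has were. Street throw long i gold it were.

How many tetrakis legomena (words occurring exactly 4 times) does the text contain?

0

Frequencies: long:2, were:2, wind:1, cut:1, being:1, soft:1, has:1, street:1, throw:1, i:1, gold:1, it:1
Words with frequency 4: (none)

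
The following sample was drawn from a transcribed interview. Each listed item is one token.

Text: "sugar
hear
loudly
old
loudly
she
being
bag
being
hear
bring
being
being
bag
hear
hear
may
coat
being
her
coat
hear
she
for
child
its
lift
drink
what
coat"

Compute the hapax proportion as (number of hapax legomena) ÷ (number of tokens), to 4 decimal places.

Frequencies: hear:5, being:5, coat:3, loudly:2, she:2, bag:2, sugar:1, old:1, bring:1, may:1, her:1, for:1, child:1, its:1, lift:1, drink:1, what:1
Hapax count = 11; token count = 30.
Ratio = 11 / 30 = 0.3667

0.3667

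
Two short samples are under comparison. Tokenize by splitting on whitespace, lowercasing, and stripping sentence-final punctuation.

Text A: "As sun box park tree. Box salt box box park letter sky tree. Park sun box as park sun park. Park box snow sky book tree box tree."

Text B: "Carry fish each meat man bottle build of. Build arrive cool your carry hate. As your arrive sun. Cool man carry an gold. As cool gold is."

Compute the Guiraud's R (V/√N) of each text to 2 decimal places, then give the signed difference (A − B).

-1.38

A: V=10, N=28, R=1.89
B: V=17, N=27, R=3.27
Difference = 1.89 − 3.27 = -1.38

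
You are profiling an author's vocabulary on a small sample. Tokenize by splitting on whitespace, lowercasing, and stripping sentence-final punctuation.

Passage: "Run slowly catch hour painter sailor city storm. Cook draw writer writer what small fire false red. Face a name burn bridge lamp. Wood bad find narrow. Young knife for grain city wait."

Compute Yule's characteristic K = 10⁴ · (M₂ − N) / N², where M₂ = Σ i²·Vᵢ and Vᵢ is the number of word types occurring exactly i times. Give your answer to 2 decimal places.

36.73

Frequencies: city:2, writer:2, run:1, slowly:1, catch:1, hour:1, painter:1, sailor:1, storm:1, cook:1, draw:1, what:1, small:1, fire:1, false:1, red:1, face:1, a:1, name:1, burn:1, … (11 more, each freq 1)
N = 33. Frequency spectrum: V_1=29, V_2=2
M₂ = 1²·29 + 2²·2 = 37
K = 10000 × (37 − 33) / 33² = 36.73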